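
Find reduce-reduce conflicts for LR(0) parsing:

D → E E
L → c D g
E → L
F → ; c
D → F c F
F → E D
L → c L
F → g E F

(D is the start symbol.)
A reduce-reduce conflict occurs when an LR(0) state has two complete items [A → α .] and [B → β .] — both call for a reduction, and with no lookahead the parser cannot choose between them.

Augment with D' → D and build the canonical LR(0) collection (I0 = CLOSURE({[D' → . D]}), then GOTO on every symbol after a dot until no new states appear). It has 19 states:
  I0: { [D → . E E], [D → . F c F], [D' → . D], [E → . L], [F → . ; c], [F → . E D], [F → . g E F], [L → . c D g], [L → . c L] }  — shift
  I1: { [F → ; . c] }  — shift
  I2: { [D' → D .] }  — accept
  I3: { [D → . E E], [D → . F c F], [D → E . E], [E → . L], [F → . ; c], [F → . E D], [F → . g E F], [F → E . D], [L → . c D g], [L → . c L] }  — shift
  I4: { [D → F . c F] }  — shift
  I5: { [E → L .] }  — reduce
  I6: { [D → . E E], [D → . F c F], [E → . L], [F → . ; c], [F → . E D], [F → . g E F], [L → . c D g], [L → . c L], [L → c . D g], [L → c . L] }  — shift
  I7: { [E → . L], [F → g . E F], [L → . c D g], [L → . c L] }  — shift
  I8: { [E → . L], [F → . ; c], [F → . E D], [F → . g E F], [F → g E . F], [L → . c D g], [L → . c L] }  — shift
  I9: { [D → . E E], [D → . F c F], [E → . L], [F → . ; c], [F → . E D], [F → . g E F], [F → E . D], [L → . c D g], [L → . c L] }  — shift
  I10: { [F → g E F .] }  — reduce
  I11: { [F → E D .] }  — reduce
  I12: { [L → c D . g] }  — shift
  I13: { [E → L .], [L → c L .] }  — 2 reduces
  I14: { [L → c D g .] }  — reduce
  I15: { [D → F c . F], [E → . L], [F → . ; c], [F → . E D], [F → . g E F], [L → . c D g], [L → . c L] }  — shift
  I16: { [D → F c F .] }  — reduce
  I17: { [D → . E E], [D → . F c F], [D → E . E], [D → E E .], [E → . L], [F → . ; c], [F → . E D], [F → . g E F], [F → E . D], [L → . c D g], [L → . c L] }  — shift, reduce
  I18: { [F → ; c .] }  — reduce

I13 contains complete items [E → L .], [L → c L .] — reduce-reduce conflict.

Answer: Yes — I13: [E → L .] vs [L → c L .]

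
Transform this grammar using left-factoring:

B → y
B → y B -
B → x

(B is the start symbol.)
B → y B'
B' → ε
B' → B -
B → x

Left-factoring transforms A → αβ₁ | αβ₂ into A → αA' and A' → β₁ | β₂
(α is the longest common prefix among the alternatives). Repeat until
no nonterminal has two alternatives with a common prefix.

Round 1: B has alternatives sharing prefix 'y'. Introduce B': B → y B'
  Add: B' → ε
  Add: B' → B -

No remaining common prefixes — done.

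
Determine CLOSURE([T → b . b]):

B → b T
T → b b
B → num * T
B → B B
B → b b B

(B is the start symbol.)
Start with: [T → b . b]
The dot precedes the terminal b, so nothing is added.

CLOSURE = { [T → b . b] }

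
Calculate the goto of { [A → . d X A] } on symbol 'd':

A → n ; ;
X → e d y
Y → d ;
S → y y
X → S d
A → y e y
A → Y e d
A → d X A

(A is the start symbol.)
{ [A → d . X A], [S → . y y], [X → . S d], [X → . e d y] }

GOTO(I, 'd') = CLOSURE({ [A → αX.β] : [A → α.Xβ] ∈ I, X = 'd' })

Items with dot before 'd', with the dot advanced:
  [A → . d X A] → [A → d . X A]
Closure of the advanced items:
  [A → d . X A] has the dot before X: add [X → . e d y], [X → . S d]
  [X → . S d] has the dot before S: add [S → . y y]

GOTO = { [A → d . X A], [S → . y y], [X → . S d], [X → . e d y] }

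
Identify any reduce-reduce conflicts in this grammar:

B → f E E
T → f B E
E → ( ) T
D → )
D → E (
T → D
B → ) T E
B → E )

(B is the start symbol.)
Augment with B' → B and build the canonical LR(0) collection (I0 = CLOSURE({[B' → . B]}), then GOTO on every symbol after a dot until no new states appear). It has 20 states:
  I0: { [B → . ) T E], [B → . E )], [B → . f E E], [B' → . B], [E → . ( ) T] }  — shift
  I1: { [E → ( . ) T] }  — shift
  I2: { [B → ) . T E], [D → . )], [D → . E (], [E → . ( ) T], [T → . D], [T → . f B E] }  — shift
  I3: { [B' → B .] }  — accept
  I4: { [B → E . )] }  — shift
  I5: { [B → f . E E], [E → . ( ) T] }  — shift
  I6: { [B → f E . E], [E → . ( ) T] }  — shift
  I7: { [B → f E E .] }  — reduce
  I8: { [B → E ) .] }  — reduce
  I9: { [D → ) .] }  — reduce
  I10: { [T → D .] }  — reduce
  I11: { [D → E . (] }  — shift
  I12: { [B → ) T . E], [E → . ( ) T] }  — shift
  I13: { [B → . ) T E], [B → . E )], [B → . f E E], [E → . ( ) T], [T → f . B E] }  — shift
  I14: { [E → . ( ) T], [T → f B . E] }  — shift
  I15: { [T → f B E .] }  — reduce
  I16: { [B → ) T E .] }  — reduce
  I17: { [D → E ( .] }  — reduce
  I18: { [D → . )], [D → . E (], [E → ( ) . T], [E → . ( ) T], [T → . D], [T → . f B E] }  — shift
  I19: { [E → ( ) T .] }  — reduce

No state contains more than one complete item.

Answer: No reduce-reduce conflicts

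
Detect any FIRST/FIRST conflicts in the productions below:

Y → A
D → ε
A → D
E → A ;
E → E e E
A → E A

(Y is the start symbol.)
Yes. E → A ';' / E → E e E on { ';' }

FIRST sets of the non-terminals at (or reachable through a nullable prefix from) the front of some alternative:
  FIRST(D) = { ε }
  FIRST(E) = { ';' }
  FIRST(A) = { ';', ε }

Productions for A:
  A → D: FIRST = { ε }
  A → E A: FIRST = { ';' }
Productions for E:
  E → A ;: FIRST = { ';' }
  E → E e E: FIRST = { ';' }
Y, D have only one production, so no FIRST/FIRST conflict is possible there.

Conflict for E: E → A ; and E → E e E
  Overlap: { ';' }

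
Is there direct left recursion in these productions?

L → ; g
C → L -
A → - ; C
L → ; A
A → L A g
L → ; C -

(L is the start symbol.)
Direct left recursion occurs when N → N α for some non-terminal N (the right-hand side begins with the left-hand side itself).

L → ; g: starts with ';'
C → L -: starts with L
A → - ; C: starts with '-'
L → ; A: starts with ';'
A → L A g: starts with L
L → ; C -: starts with ';'

No direct left recursion found.

Answer: No direct left recursion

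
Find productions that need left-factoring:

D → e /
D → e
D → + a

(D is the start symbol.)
Yes, D has productions with common prefix 'e'

Left-factoring is needed when two productions for the same non-terminal
share a common prefix on the right-hand side.

Productions for D:
  D → e /
  D → e
  D → + a

Found common prefix 'e' in productions for D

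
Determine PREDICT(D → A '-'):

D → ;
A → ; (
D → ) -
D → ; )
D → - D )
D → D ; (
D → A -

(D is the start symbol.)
PREDICT(D → A '-') = (FIRST(RHS) \ {ε}) ∪ (FOLLOW(D) if ε ∈ FIRST(RHS), i.e. RHS ⇒* ε)
FIRST(A) = { ';' }
FIRST(A '-') = { ';' }
ε ∉ FIRST(A '-'), so FOLLOW(D) is not added.
PREDICT(D → A '-') = { ';' }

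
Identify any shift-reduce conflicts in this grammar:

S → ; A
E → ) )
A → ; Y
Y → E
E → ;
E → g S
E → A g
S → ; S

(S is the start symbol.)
A shift-reduce conflict occurs when an LR(0) state has both:
  - a complete (reduce) item [A → α .] (dot at the end), and
  - a shift item [B → β . c γ] (dot before a terminal).

Augment with S' → S and build the canonical LR(0) collection (I0 = CLOSURE({[S' → . S]}), then GOTO on every symbol after a dot until no new states appear). It has 15 states:
  I0: { [S → . ; A], [S → . ; S], [S' → . S] }  — shift
  I1: { [A → . ; Y], [S → . ; A], [S → . ; S], [S → ; . A], [S → ; . S] }  — shift
  I2: { [S' → S .] }  — accept
  I3: { [A → . ; Y], [A → ; . Y], [E → . ) )], [E → . ;], [E → . A g], [E → . g S], [S → . ; A], [S → . ; S], [S → ; . A], [S → ; . S], [Y → . E] }  — shift
  I4: { [S → ; A .] }  — reduce
  I5: { [S → ; S .] }  — reduce
  I6: { [E → ) . )] }  — shift
  I7: { [A → . ; Y], [A → ; . Y], [E → . ) )], [E → . ;], [E → . A g], [E → . g S], [E → ; .], [S → . ; A], [S → . ; S], [S → ; . A], [S → ; . S], [Y → . E] }  — shift, reduce
  I8: { [E → A . g], [S → ; A .] }  — shift, reduce
  I9: { [Y → E .] }  — reduce
  I10: { [A → ; Y .] }  — reduce
  I11: { [E → g . S], [S → . ; A], [S → . ; S] }  — shift
  I12: { [E → g S .] }  — reduce
  I13: { [E → A g .] }  — reduce
  I14: { [E → ) ) .] }  — reduce

I7 contains reduce item [E → ; .] and shift items [A → . ; Y], [E → . ) )], [E → . ;], [E → . g S], [S → . ; A], [S → . ; S] — shift-reduce conflict.
I8 contains reduce item [S → ; A .] and shift item [E → A . g] — shift-reduce conflict.

Answer: Yes — I7: [E → ; .] vs [A → . ; Y]; I8: [S → ; A .] vs [E → A . g]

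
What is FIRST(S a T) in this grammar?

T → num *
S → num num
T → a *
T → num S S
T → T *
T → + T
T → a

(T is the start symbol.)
{ 'num' }

FIRST sets of the non-terminals involved (from the grammar, by fixed-point iteration):
  FIRST(S) = { 'num' }

To compute FIRST(S a T), process the symbols left to right:
Symbol S is a non-terminal. Add FIRST(S) \ {ε} = { 'num' }
S is not nullable (ε ∉ FIRST(S)), so stop here.
FIRST(S a T) = { 'num' }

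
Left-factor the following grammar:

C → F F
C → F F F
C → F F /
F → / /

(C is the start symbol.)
Left-factoring transforms A → αβ₁ | αβ₂ into A → αA' and A' → β₁ | β₂
(α is the longest common prefix among the alternatives). Repeat until
no nonterminal has two alternatives with a common prefix.

Round 1: C has alternatives sharing prefix 'F F'. Introduce C': C → F F C'
  Add: C' → ε
  Add: C' → F
  Add: C' → /

No remaining common prefixes — done.

Resulting grammar:
C → F F C'
C' → ε
C' → F
C' → /
F → / /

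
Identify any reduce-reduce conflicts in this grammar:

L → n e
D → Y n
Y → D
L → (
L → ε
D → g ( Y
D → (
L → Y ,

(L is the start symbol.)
Yes — I1: [D → ( .] vs [L → ( .]

A reduce-reduce conflict occurs when an LR(0) state has two complete items [A → α .] and [B → β .] — both call for a reduction, and with no lookahead the parser cannot choose between them.

Augment with L' → L and build the canonical LR(0) collection (I0 = CLOSURE({[L' → . L]}), then GOTO on every symbol after a dot until no new states appear). It has 13 states:
  I0: { [D → . (], [D → . Y n], [D → . g ( Y], [L → . (], [L → . Y ,], [L → . n e], [L → .], [L' → . L], [Y → . D] }  — shift, reduce
  I1: { [D → ( .], [L → ( .] }  — 2 reduces
  I2: { [Y → D .] }  — reduce
  I3: { [L' → L .] }  — accept
  I4: { [D → Y . n], [L → Y . ,] }  — shift
  I5: { [D → g . ( Y] }  — shift
  I6: { [L → n . e] }  — shift
  I7: { [L → n e .] }  — reduce
  I8: { [D → . (], [D → . Y n], [D → . g ( Y], [D → g ( . Y], [Y → . D] }  — shift
  I9: { [D → ( .] }  — reduce
  I10: { [D → Y . n], [D → g ( Y .] }  — shift, reduce
  I11: { [D → Y n .] }  — reduce
  I12: { [L → Y , .] }  — reduce

I1 contains complete items [D → ( .], [L → ( .] — reduce-reduce conflict.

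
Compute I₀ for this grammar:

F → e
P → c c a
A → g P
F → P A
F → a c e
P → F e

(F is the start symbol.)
First, augment the grammar with F' → F
I₀ = CLOSURE({ [F' → . F] }):
  [F' → . F] has the dot before F: add [F → . e], [F → . P A], [F → . a c e]
  [F → . P A] has the dot before P: add [P → . c c a], [P → . F e]
No further items can be added.

I₀ = { [F → . P A], [F → . a c e], [F → . e], [F' → . F], [P → . F e], [P → . c c a] }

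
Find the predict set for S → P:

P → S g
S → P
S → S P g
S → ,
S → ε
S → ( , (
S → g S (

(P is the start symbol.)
{ '(', ',', 'g' }

PREDICT(S → P) = (FIRST(RHS) \ {ε}) ∪ (FOLLOW(S) if ε ∈ FIRST(RHS), i.e. RHS ⇒* ε)
FIRST(P) = { '(', ',', 'g' }
FIRST(P) = { '(', ',', 'g' }
ε ∉ FIRST(P), so FOLLOW(S) is not added.
PREDICT(S → P) = { '(', ',', 'g' }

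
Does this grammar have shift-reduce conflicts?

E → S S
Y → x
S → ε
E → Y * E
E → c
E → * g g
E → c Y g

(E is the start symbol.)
Yes — I0: [S → .] vs [E → . * g g]; I5: [E → c .] vs [Y → . x]; I9: [S → .] vs [E → . * g g]

A shift-reduce conflict occurs when an LR(0) state has both:
  - a complete (reduce) item [A → α .] (dot at the end), and
  - a shift item [B → β . c γ] (dot before a terminal).

Augment with E' → E and build the canonical LR(0) collection (I0 = CLOSURE({[E' → . E]}), then GOTO on every symbol after a dot until no new states appear). It has 14 states:
  I0: { [E → . * g g], [E → . S S], [E → . Y * E], [E → . c Y g], [E → . c], [E' → . E], [S → .], [Y → . x] }  — shift, reduce
  I1: { [E → * . g g] }  — shift
  I2: { [E' → E .] }  — accept
  I3: { [E → S . S], [S → .] }  — reduce
  I4: { [E → Y . * E] }  — shift
  I5: { [E → c . Y g], [E → c .], [Y → . x] }  — shift, reduce
  I6: { [Y → x .] }  — reduce
  I7: { [E → c Y . g] }  — shift
  I8: { [E → c Y g .] }  — reduce
  I9: { [E → . * g g], [E → . S S], [E → . Y * E], [E → . c Y g], [E → . c], [E → Y * . E], [S → .], [Y → . x] }  — shift, reduce
  I10: { [E → Y * E .] }  — reduce
  I11: { [E → S S .] }  — reduce
  I12: { [E → * g . g] }  — shift
  I13: { [E → * g g .] }  — reduce

I0 contains reduce item [S → .] and shift items [E → . * g g], [E → . c], [E → . c Y g], [Y → . x] — shift-reduce conflict.
I5 contains reduce item [E → c .] and shift item [Y → . x] — shift-reduce conflict.
I9 contains reduce item [S → .] and shift items [E → . * g g], [E → . c], [E → . c Y g], [Y → . x] — shift-reduce conflict.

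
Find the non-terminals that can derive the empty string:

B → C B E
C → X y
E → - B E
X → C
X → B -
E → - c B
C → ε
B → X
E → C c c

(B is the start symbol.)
ε-productions: C → ε
So C is immediately nullable.
X → C: every symbol on the right is nullable, so X is nullable too.
B → X: every symbol on the right is nullable, so B is nullable too.
No further non-terminal can be added: every production for the remaining non-terminals contains a terminal or a non-nullable non-terminal.
Nullable = { 'B', 'C', 'X' }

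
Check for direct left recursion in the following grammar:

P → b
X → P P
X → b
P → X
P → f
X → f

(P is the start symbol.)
Direct left recursion occurs when N → N α for some non-terminal N (the right-hand side begins with the left-hand side itself).

P → b: starts with b
X → P P: starts with P
X → b: starts with b
P → X: starts with X
P → f: starts with f
X → f: starts with f

No direct left recursion found.

Answer: No direct left recursion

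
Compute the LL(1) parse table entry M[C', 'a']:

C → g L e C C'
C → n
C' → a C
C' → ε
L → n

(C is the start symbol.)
To find M[C', 'a'], we find productions for C' where 'a' is in the predict set (PREDICT(N → α) = (FIRST(α) \ {ε}) ∪ (FOLLOW(N) if α ⇒* ε)).

Relevant sets:
  FOLLOW(C') = { $, 'a' }

C' → a C: PREDICT = { 'a' }
  'a' is in predict set, so this production goes in M[C', 'a']
C' → ε: PREDICT = { $, 'a' }
  'a' is in predict set, so this production goes in M[C', 'a']

M[C', 'a'] = C' → a C, C' → ε  (a multiply-defined cell — the grammar is not LL(1))

Answer: C' → a C, C' → ε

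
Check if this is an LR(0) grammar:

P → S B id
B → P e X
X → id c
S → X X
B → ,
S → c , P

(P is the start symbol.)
A grammar is LR(0) if no state in the canonical LR(0) collection has:
  - both a shift item (dot before a terminal) and a complete item (shift-reduce conflict), or
  - two or more complete items (reduce-reduce conflict; the accept item [P' → P .] counts as a complete item here).

Augment with P' → P and build the canonical LR(0) collection (I0 = CLOSURE({[P' → . P]}), then GOTO on every symbol after a dot until no new states appear). It has 16 states:
  I0: { [P → . S B id], [P' → . P], [S → . X X], [S → . c , P], [X → . id c] }  — shift
  I1: { [P' → P .] }  — accept
  I2: { [B → . ,], [B → . P e X], [P → . S B id], [P → S . B id], [S → . X X], [S → . c , P], [X → . id c] }  — shift
  I3: { [S → X . X], [X → . id c] }  — shift
  I4: { [S → c . , P] }  — shift
  I5: { [X → id . c] }  — shift
  I6: { [X → id c .] }  — reduce
  I7: { [P → . S B id], [S → . X X], [S → . c , P], [S → c , . P], [X → . id c] }  — shift
  I8: { [S → c , P .] }  — reduce
  I9: { [S → X X .] }  — reduce
  I10: { [B → , .] }  — reduce
  I11: { [P → S B . id] }  — shift
  I12: { [B → P . e X] }  — shift
  I13: { [B → P e . X], [X → . id c] }  — shift
  I14: { [B → P e X .] }  — reduce
  I15: { [P → S B id .] }  — reduce

Every state is either a pure shift/goto state or contains exactly one complete item and nothing to shift — no conflicts. The grammar is LR(0).

Answer: Yes, the grammar is LR(0)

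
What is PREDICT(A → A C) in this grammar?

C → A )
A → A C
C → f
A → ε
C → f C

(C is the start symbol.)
PREDICT(A → A C) = (FIRST(RHS) \ {ε}) ∪ (FOLLOW(A) if ε ∈ FIRST(RHS), i.e. RHS ⇒* ε)
FIRST(A) = { ')', 'f', ε }
FIRST(C) = { ')', 'f' }
FIRST(A C) = { ')', 'f' }
ε ∉ FIRST(A C), so FOLLOW(A) is not added.
PREDICT(A → A C) = { ')', 'f' }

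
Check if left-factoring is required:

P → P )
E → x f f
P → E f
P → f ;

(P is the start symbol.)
Left-factoring is needed when two productions for the same non-terminal
share a common prefix on the right-hand side.

Productions for P:
  P → P )
  P → E f
  P → f ;

No common prefixes found.

Answer: No, left-factoring is not needed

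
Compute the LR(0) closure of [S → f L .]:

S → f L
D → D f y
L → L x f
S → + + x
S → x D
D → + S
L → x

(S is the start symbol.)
To compute CLOSURE, for each item [A → α.Bβ] where B is a non-terminal, add [B → .γ] for all productions B → γ; repeat for the newly added items until nothing changes.

Start with: [S → f L .]
The dot is at the end, so nothing is added.

CLOSURE = { [S → f L .] }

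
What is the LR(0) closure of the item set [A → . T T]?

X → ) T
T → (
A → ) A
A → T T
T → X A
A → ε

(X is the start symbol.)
To compute CLOSURE, for each item [A → α.Bβ] where B is a non-terminal, add [B → .γ] for all productions B → γ; repeat for the newly added items until nothing changes.

Start with: [A → . T T]
  [A → . T T] has the dot before T: add [T → . (], [T → . X A]
  [T → . X A] has the dot before X: add [X → . ) T]
No further items can be added.

CLOSURE = { [A → . T T], [T → . (], [T → . X A], [X → . ) T] }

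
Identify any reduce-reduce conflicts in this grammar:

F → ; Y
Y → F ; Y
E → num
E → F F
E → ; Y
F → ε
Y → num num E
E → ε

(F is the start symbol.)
Yes — I6: [E → .] vs [F → .]; I12: [E → ; Y .] vs [F → ; Y .]

A reduce-reduce conflict occurs when an LR(0) state has two complete items [A → α .] and [B → β .] — both call for a reduction, and with no lookahead the parser cannot choose between them.

Augment with F' → F and build the canonical LR(0) collection (I0 = CLOSURE({[F' → . F]}), then GOTO on every symbol after a dot until no new states appear). It has 15 states:
  I0: { [F → . ; Y], [F → .], [F' → . F] }  — shift, reduce
  I1: { [F → . ; Y], [F → .], [F → ; . Y], [Y → . F ; Y], [Y → . num num E] }  — shift, reduce
  I2: { [F' → F .] }  — accept
  I3: { [Y → F . ; Y] }  — shift
  I4: { [F → ; Y .] }  — reduce
  I5: { [Y → num . num E] }  — shift
  I6: { [E → . ; Y], [E → . F F], [E → . num], [E → .], [F → . ; Y], [F → .], [Y → num num . E] }  — shift, 2 reduces
  I7: { [E → ; . Y], [F → . ; Y], [F → .], [F → ; . Y], [Y → . F ; Y], [Y → . num num E] }  — shift, reduce
  I8: { [Y → num num E .] }  — reduce
  I9: { [E → F . F], [F → . ; Y], [F → .] }  — shift, reduce
  I10: { [E → num .] }  — reduce
  I11: { [E → F F .] }  — reduce
  I12: { [E → ; Y .], [F → ; Y .] }  — 2 reduces
  I13: { [F → . ; Y], [F → .], [Y → . F ; Y], [Y → . num num E], [Y → F ; . Y] }  — shift, reduce
  I14: { [Y → F ; Y .] }  — reduce

I6 contains complete items [E → .], [F → .] — reduce-reduce conflict.
I12 contains complete items [E → ; Y .], [F → ; Y .] — reduce-reduce conflict.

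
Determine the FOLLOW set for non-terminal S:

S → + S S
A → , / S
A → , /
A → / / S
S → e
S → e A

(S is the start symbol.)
To compute FOLLOW(S), find every occurrence of S on a right-hand side N → α S β: add FIRST(β) \ {ε}, and if β is empty or nullable also add FOLLOW(N). Iterate to a fixed point.

S is the start symbol, so $ ∈ FOLLOW(S).
In S → + S S: S is followed by S, add FIRST(S) \ {ε} = { '+', 'e' }
In S → + S S: S is at the end; this adds FOLLOW(S) to itself — nothing new
In A → , / S: S is at the end, add FOLLOW(A)
In A → / / S: S is at the end, add FOLLOW(A)

The FOLLOW sets referred to above (computed the same way, to a fixed point):
  FOLLOW(A) = { $, '+', 'e' }

Taking the union: FOLLOW(S) = { $, '+', 'e' }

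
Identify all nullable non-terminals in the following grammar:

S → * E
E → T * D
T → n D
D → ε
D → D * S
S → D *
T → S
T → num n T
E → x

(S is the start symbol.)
{ 'D' }

ε-productions: D → ε
So D is immediately nullable.
No further non-terminal can be added: every production for the remaining non-terminals contains a terminal or a non-nullable non-terminal.
Nullable = { 'D' }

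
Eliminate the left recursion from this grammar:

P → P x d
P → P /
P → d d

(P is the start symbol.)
P is directly left-recursive. The standard transformation for
  A → A α₁ | ... | A α_m | β₁ | ... | β_n
is
  A  → β₁ A' | ... | β_n A'
  A' → α₁ A' | ... | α_m A' | ε

P → d d becomes P → d d P'
P → P x d becomes P' → x d P'
P → P / becomes P' → / P'
Add P' → ε

Resulting grammar:
P → d d P'
P' → x d P'
P' → / P'
P' → ε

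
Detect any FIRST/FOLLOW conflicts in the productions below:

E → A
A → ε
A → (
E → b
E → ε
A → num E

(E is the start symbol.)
A FIRST/FOLLOW conflict occurs when a non-terminal N has a nullable alternative N → β (β ⇒* ε) and another alternative N → α with FIRST(α) ∩ FOLLOW(N) ≠ ∅: on such a lookahead the parser cannot decide between expanding α and letting N vanish via β.

Nullable non-terminals: A, E.
FIRST sets used below: FIRST(A) = { '(', 'num', ε }

A: nullable alternative(s) A → ε; FOLLOW(A) = { $ }
  A → ε: FIRST \ {ε} = { } — this is the only nullable alternative, skip
  A → (: FIRST \ {ε} = { '(' } — disjoint from FOLLOW(A)
  A → num E: FIRST \ {ε} = { 'num' } — disjoint from FOLLOW(A)

E: nullable alternative(s) E → A, E → ε; FOLLOW(E) = { $ }
  E → A: FIRST \ {ε} = { '(', 'num' } — disjoint from FOLLOW(E)
  E → b: FIRST \ {ε} = { 'b' } — disjoint from FOLLOW(E)
  E → ε: FIRST \ {ε} = { } — disjoint from FOLLOW(E)

No FIRST/FOLLOW conflicts found.

Answer: No FIRST/FOLLOW conflicts.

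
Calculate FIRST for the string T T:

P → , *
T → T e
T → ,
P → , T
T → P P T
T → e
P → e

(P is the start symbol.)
FIRST sets of the non-terminals involved (from the grammar, by fixed-point iteration):
  FIRST(T) = { ',', 'e' }

To compute FIRST(T T), process the symbols left to right:
Symbol T is a non-terminal. Add FIRST(T) \ {ε} = { ',', 'e' }
T is not nullable (ε ∉ FIRST(T)), so stop here.
FIRST(T T) = { ',', 'e' }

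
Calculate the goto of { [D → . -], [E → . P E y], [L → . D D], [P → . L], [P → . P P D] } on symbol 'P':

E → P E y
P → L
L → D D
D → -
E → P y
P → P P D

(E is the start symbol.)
GOTO(I, 'P') = CLOSURE({ [A → αX.β] : [A → α.Xβ] ∈ I, X = 'P' })

Items with dot before 'P', with the dot advanced:
  [E → . P E y] → [E → P . E y]
  [P → . P P D] → [P → P . P D]
Closure of the advanced items:
  [E → P . E y] has the dot before E: add [E → . P E y], [E → . P y]
  [P → P . P D] has the dot before P: add [P → . L], [P → . P P D]
  [P → . L] has the dot before L: add [L → . D D]
  [L → . D D] has the dot before D: add [D → . -]

GOTO = { [D → . -], [E → . P E y], [E → . P y], [E → P . E y], [L → . D D], [P → . L], [P → . P P D], [P → P . P D] }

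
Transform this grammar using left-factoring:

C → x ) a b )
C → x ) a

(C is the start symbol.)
C → x ) a C'
C' → b )
C' → ε

Left-factoring transforms A → αβ₁ | αβ₂ into A → αA' and A' → β₁ | β₂
(α is the longest common prefix among the alternatives). Repeat until
no nonterminal has two alternatives with a common prefix.

Round 1: C has alternatives sharing prefix 'x ) a'. Introduce C': C → x ) a C'
  Add: C' → b )
  Add: C' → ε

No remaining common prefixes — done.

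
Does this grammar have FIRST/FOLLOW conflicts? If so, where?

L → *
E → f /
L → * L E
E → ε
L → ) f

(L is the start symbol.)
Yes. E → f '/' with FOLLOW(E) on { 'f' }

A FIRST/FOLLOW conflict occurs when a non-terminal N has a nullable alternative N → β (β ⇒* ε) and another alternative N → α with FIRST(α) ∩ FOLLOW(N) ≠ ∅: on such a lookahead the parser cannot decide between expanding α and letting N vanish via β.

Nullable non-terminals: E.

E: nullable alternative(s) E → ε; FOLLOW(E) = { $, 'f' }
  E → f /: FIRST \ {ε} = { 'f' } — overlaps FOLLOW(E) on { 'f' }: CONFLICT
  E → ε: FIRST \ {ε} = { } — this is the only nullable alternative, skip

L has no nullable alternative, so no FIRST/FOLLOW check is needed there.

So the grammar has 1 FIRST/FOLLOW conflict (marked CONFLICT above).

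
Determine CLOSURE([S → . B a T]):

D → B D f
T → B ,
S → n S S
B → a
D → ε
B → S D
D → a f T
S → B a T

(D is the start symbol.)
{ [B → . S D], [B → . a], [S → . B a T], [S → . n S S] }

Start with: [S → . B a T]
  [S → . B a T] has the dot before B: add [B → . a], [B → . S D]
  [B → . S D] has the dot before S: add [S → . n S S]
No further items can be added.

CLOSURE = { [B → . S D], [B → . a], [S → . B a T], [S → . n S S] }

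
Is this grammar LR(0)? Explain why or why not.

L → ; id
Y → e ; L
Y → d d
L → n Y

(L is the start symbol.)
Yes, the grammar is LR(0)

Augment with L' → L and build the canonical LR(0) collection (I0 = CLOSURE({[L' → . L]}), then GOTO on every symbol after a dot until no new states appear). It has 11 states:
  I0: { [L → . ; id], [L → . n Y], [L' → . L] }  — shift
  I1: { [L → ; . id] }  — shift
  I2: { [L' → L .] }  — accept
  I3: { [L → n . Y], [Y → . d d], [Y → . e ; L] }  — shift
  I4: { [L → n Y .] }  — reduce
  I5: { [Y → d . d] }  — shift
  I6: { [Y → e . ; L] }  — shift
  I7: { [L → . ; id], [L → . n Y], [Y → e ; . L] }  — shift
  I8: { [Y → e ; L .] }  — reduce
  I9: { [Y → d d .] }  — reduce
  I10: { [L → ; id .] }  — reduce

Every state is either a pure shift/goto state or contains exactly one complete item and nothing to shift — no conflicts. The grammar is LR(0).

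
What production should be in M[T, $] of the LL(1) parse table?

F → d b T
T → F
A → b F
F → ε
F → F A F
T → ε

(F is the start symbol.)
T → F, T → ε

To find M[T, $], we find productions for T where $ is in the predict set (PREDICT(N → α) = (FIRST(α) \ {ε}) ∪ (FOLLOW(N) if α ⇒* ε)).

Relevant sets:
  FIRST(F) = { 'b', 'd', ε }
  FOLLOW(T) = { $, 'b', 'd' }

T → F: PREDICT = { $, 'b', 'd' }
  $ is in predict set, so this production goes in M[T, $]
T → ε: PREDICT = { $, 'b', 'd' }
  $ is in predict set, so this production goes in M[T, $]

M[T, $] = T → F, T → ε  (a multiply-defined cell — the grammar is not LL(1))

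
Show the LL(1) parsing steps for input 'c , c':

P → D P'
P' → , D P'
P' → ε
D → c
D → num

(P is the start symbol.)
Stack is shown with the top on the left.

Stack     Input    Action
-------------------------
P $       c , c $  output P → D P'
D P' $    c , c $  output D → c
c P' $    c , c $  match 'c'
P' $      , c $    output P' → , D P'
, D P' $  , c $    match ','
D P' $    c $      output D → c
c P' $    c $      match 'c'
P' $      $        output P' → ε
$         $        accept

The string is accepted.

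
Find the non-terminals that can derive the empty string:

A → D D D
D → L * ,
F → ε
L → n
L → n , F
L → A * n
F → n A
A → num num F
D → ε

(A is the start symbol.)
{ 'A', 'D', 'F' }

A non-terminal is nullable if it can derive ε (the empty string): either it has an ε-production, or it has a production whose right-hand side consists entirely of nullable non-terminals.

ε-productions: F → ε, D → ε
So F, D are immediately nullable.
A → D D D: every symbol on the right is nullable, so A is nullable too.
No further non-terminal can be added: every production for the remaining non-terminals contains a terminal or a non-nullable non-terminal.
Nullable = { 'A', 'D', 'F' }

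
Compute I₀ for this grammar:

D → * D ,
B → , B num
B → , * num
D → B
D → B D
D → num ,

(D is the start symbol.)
First, augment the grammar with D' → D
I₀ = CLOSURE({ [D' → . D] }):
  [D' → . D] has the dot before D: add [D → . * D ,], [D → . B], [D → . B D], [D → . num ,]
  [D → . B] has the dot before B: add [B → . , B num], [B → . , * num]
No further items can be added.

I₀ = { [B → . , * num], [B → . , B num], [D → . * D ,], [D → . B D], [D → . B], [D → . num ,], [D' → . D] }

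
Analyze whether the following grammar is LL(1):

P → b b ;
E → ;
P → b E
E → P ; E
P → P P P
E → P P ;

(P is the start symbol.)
No. Predict set conflict for P: { 'b' }

Relevant sets:
  FIRST(P) = { 'b' }

For P:
  PREDICT(P → b b ';') = { 'b' }
  PREDICT(P → b E) = { 'b' }
  PREDICT(P → P P P) = { 'b' }
For E:
  PREDICT(E → ';') = { ';' }
  PREDICT(E → P ';' E) = { 'b' }
  PREDICT(E → P P ';') = { 'b' }

Conflict found: Predict set conflict for P: { 'b' }
The grammar is NOT LL(1).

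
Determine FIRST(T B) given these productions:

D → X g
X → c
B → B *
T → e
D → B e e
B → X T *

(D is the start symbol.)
FIRST sets of the non-terminals involved (from the grammar, by fixed-point iteration):
  FIRST(T) = { 'e' }

To compute FIRST(T B), process the symbols left to right:
Symbol T is a non-terminal. Add FIRST(T) \ {ε} = { 'e' }
T is not nullable (ε ∉ FIRST(T)), so stop here.
FIRST(T B) = { 'e' }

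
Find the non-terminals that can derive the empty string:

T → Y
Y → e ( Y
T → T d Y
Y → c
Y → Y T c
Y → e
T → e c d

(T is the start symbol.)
None

There are no ε-productions, so no non-terminal can derive ε.
No non-terminals are nullable.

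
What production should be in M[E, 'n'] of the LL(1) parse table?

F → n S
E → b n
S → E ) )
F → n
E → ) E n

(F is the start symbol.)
To find M[E, 'n'], we find productions for E where 'n' is in the predict set (PREDICT(N → α) = (FIRST(α) \ {ε}) ∪ (FOLLOW(N) if α ⇒* ε)).

E → b n: PREDICT = { 'b' }
E → ) E n: PREDICT = { ')' }

M[E, 'n'] is empty (no production applies)

Answer: Empty (error entry)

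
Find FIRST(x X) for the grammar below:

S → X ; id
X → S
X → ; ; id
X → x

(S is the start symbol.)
To compute FIRST(x X), process the symbols left to right:
Symbol x is a terminal. Add 'x' and stop.
FIRST(x X) = { 'x' }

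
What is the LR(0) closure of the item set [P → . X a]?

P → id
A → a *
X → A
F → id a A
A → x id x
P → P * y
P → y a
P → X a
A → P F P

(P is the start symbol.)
{ [A → . P F P], [A → . a *], [A → . x id x], [P → . P * y], [P → . X a], [P → . id], [P → . y a], [X → . A] }

To compute CLOSURE, for each item [A → α.Bβ] where B is a non-terminal, add [B → .γ] for all productions B → γ; repeat for the newly added items until nothing changes.

Start with: [P → . X a]
  [P → . X a] has the dot before X: add [X → . A]
  [X → . A] has the dot before A: add [A → . a *], [A → . x id x], [A → . P F P]
  [A → . P F P] has the dot before P: add [P → . id], [P → . P * y], [P → . y a]
No further items can be added.

CLOSURE = { [A → . P F P], [A → . a *], [A → . x id x], [P → . P * y], [P → . X a], [P → . id], [P → . y a], [X → . A] }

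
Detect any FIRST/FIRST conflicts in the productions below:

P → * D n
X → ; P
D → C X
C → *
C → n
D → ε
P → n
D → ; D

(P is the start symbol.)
A FIRST/FIRST conflict occurs when two productions N → α and N → β for the same non-terminal have FIRST(α) ∩ FIRST(β) ≠ ∅ (with ε ∈ FIRST of a nullable right-hand side, so two nullable alternatives also conflict).

FIRST sets of the non-terminals at (or reachable through a nullable prefix from) the front of some alternative:
  FIRST(C) = { '*', 'n' }

Productions for P:
  P → * D n: FIRST = { '*' }
  P → n: FIRST = { 'n' }
Productions for D:
  D → C X: FIRST = { '*', 'n' }
  D → ε: FIRST = { ε }
  D → ; D: FIRST = { ';' }
Productions for C:
  C → *: FIRST = { '*' }
  C → n: FIRST = { 'n' }
X has only one production, so no FIRST/FIRST conflict is possible there.

All alternatives of each non-terminal have pairwise disjoint FIRST sets.

Answer: No FIRST/FIRST conflicts.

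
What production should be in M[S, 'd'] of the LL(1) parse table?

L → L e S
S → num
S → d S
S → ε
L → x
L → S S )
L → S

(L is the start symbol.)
To find M[S, 'd'], we find productions for S where 'd' is in the predict set (PREDICT(N → α) = (FIRST(α) \ {ε}) ∪ (FOLLOW(N) if α ⇒* ε)).

Relevant sets:
  FOLLOW(S) = { $, ')', 'd', 'e', 'num' }

S → num: PREDICT = { 'num' }
S → d S: PREDICT = { 'd' }
  'd' is in predict set, so this production goes in M[S, 'd']
S → ε: PREDICT = { $, ')', 'd', 'e', 'num' }
  'd' is in predict set, so this production goes in M[S, 'd']

M[S, 'd'] = S → d S, S → ε  (a multiply-defined cell — the grammar is not LL(1))

Answer: S → d S, S → ε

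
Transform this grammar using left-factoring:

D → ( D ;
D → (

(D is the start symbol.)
D → ( D'
D' → D ;
D' → ε

Left-factoring transforms A → αβ₁ | αβ₂ into A → αA' and A' → β₁ | β₂
(α is the longest common prefix among the alternatives). Repeat until
no nonterminal has two alternatives with a common prefix.

Round 1: D has alternatives sharing prefix '('. Introduce D': D → ( D'
  Add: D' → D ;
  Add: D' → ε

No remaining common prefixes — done.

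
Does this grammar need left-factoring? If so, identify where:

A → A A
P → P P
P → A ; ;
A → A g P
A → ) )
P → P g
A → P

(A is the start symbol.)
Yes, A has productions with common prefix 'A'; P has productions with common prefix 'P'

Left-factoring is needed when two productions for the same non-terminal
share a common prefix on the right-hand side.

Productions for A:
  A → A A
  A → A g P
  A → ) )
  A → P
Productions for P:
  P → P P
  P → A ; ;
  P → P g

Found common prefix 'A' in productions for A
Found common prefix 'P' in productions for P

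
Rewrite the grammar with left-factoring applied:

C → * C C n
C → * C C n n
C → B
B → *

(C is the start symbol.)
Left-factoring transforms A → αβ₁ | αβ₂ into A → αA' and A' → β₁ | β₂
(α is the longest common prefix among the alternatives). Repeat until
no nonterminal has two alternatives with a common prefix.

Round 1: C has alternatives sharing prefix '* C C n'. Introduce C': C → * C C n C'
  Add: C' → ε
  Add: C' → n

No remaining common prefixes — done.

Resulting grammar:
C → * C C n C'
C' → ε
C' → n
C → B
B → *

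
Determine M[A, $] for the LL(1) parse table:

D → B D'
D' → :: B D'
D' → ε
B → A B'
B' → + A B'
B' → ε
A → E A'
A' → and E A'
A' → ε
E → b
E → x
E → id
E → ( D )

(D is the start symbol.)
Empty (error entry)

To find M[A, $], we find productions for A where $ is in the predict set (PREDICT(N → α) = (FIRST(α) \ {ε}) ∪ (FOLLOW(N) if α ⇒* ε)).

Relevant sets:
  FIRST(E) = { '(', 'b', 'id', 'x' }

A → E A': PREDICT = { '(', 'b', 'id', 'x' }

M[A, $] is empty (no production applies)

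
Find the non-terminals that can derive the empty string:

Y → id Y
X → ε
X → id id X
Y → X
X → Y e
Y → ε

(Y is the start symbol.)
ε-productions: X → ε, Y → ε
So X, Y are immediately nullable.
Every non-terminal is now nullable.
Nullable = { 'X', 'Y' }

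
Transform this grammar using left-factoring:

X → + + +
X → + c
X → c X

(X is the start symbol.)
X → + X'
X' → + +
X' → c
X → c X

Left-factoring transforms A → αβ₁ | αβ₂ into A → αA' and A' → β₁ | β₂
(α is the longest common prefix among the alternatives). Repeat until
no nonterminal has two alternatives with a common prefix.

Round 1: X has alternatives sharing prefix '+'. Introduce X': X → + X'
  Add: X' → + +
  Add: X' → c

No remaining common prefixes — done.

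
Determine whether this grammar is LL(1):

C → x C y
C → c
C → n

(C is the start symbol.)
A grammar is LL(1) if for each non-terminal N with multiple productions, the predict sets of those productions are pairwise disjoint, where PREDICT(N → α) = (FIRST(α) \ {ε}) ∪ (FOLLOW(N) if α ⇒* ε).

For C:
  PREDICT(C → x C y) = { 'x' }
  PREDICT(C → c) = { 'c' }
  PREDICT(C → n) = { 'n' }

All predict sets are disjoint. The grammar IS LL(1).

Answer: Yes, the grammar is LL(1).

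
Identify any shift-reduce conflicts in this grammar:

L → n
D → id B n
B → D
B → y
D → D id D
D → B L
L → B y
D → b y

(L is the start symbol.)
Yes — I2: [B → D .] vs [D → D . id D]; I14: [B → D .] vs [D → D . id D]

A shift-reduce conflict occurs when an LR(0) state has both:
  - a complete (reduce) item [A → α .] (dot at the end), and
  - a shift item [B → β . c γ] (dot before a terminal).

Augment with L' → L and build the canonical LR(0) collection (I0 = CLOSURE({[L' → . L]}), then GOTO on every symbol after a dot until no new states appear). It has 16 states:
  I0: { [B → . D], [B → . y], [D → . B L], [D → . D id D], [D → . b y], [D → . id B n], [L → . B y], [L → . n], [L' → . L] }  — shift
  I1: { [B → . D], [B → . y], [D → . B L], [D → . D id D], [D → . b y], [D → . id B n], [D → B . L], [L → . B y], [L → . n], [L → B . y] }  — shift
  I2: { [B → D .], [D → D . id D] }  — shift, reduce
  I3: { [L' → L .] }  — accept
  I4: { [D → b . y] }  — shift
  I5: { [B → . D], [B → . y], [D → . B L], [D → . D id D], [D → . b y], [D → . id B n], [D → id . B n] }  — shift
  I6: { [L → n .] }  — reduce
  I7: { [B → y .] }  — reduce
  I8: { [B → . D], [B → . y], [D → . B L], [D → . D id D], [D → . b y], [D → . id B n], [D → B . L], [D → id B . n], [L → . B y], [L → . n] }  — shift
  I9: { [D → B L .] }  — reduce
  I10: { [D → id B n .], [L → n .] }  — 2 reduces
  I11: { [D → b y .] }  — reduce
  I12: { [B → . D], [B → . y], [D → . B L], [D → . D id D], [D → . b y], [D → . id B n], [D → D id . D] }  — shift
  I13: { [B → . D], [B → . y], [D → . B L], [D → . D id D], [D → . b y], [D → . id B n], [D → B . L], [L → . B y], [L → . n] }  — shift
  I14: { [B → D .], [D → D . id D], [D → D id D .] }  — shift, 2 reduces
  I15: { [B → y .], [L → B y .] }  — 2 reduces

I2 contains reduce item [B → D .] and shift item [D → D . id D] — shift-reduce conflict.
I14 contains reduce items [B → D .], [D → D id D .] and shift item [D → D . id D] — shift-reduce conflict.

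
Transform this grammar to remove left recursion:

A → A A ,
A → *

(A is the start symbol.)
A is directly left-recursive. The standard transformation for
  A → A α₁ | ... | A α_m | β₁ | ... | β_n
is
  A  → β₁ A' | ... | β_n A'
  A' → α₁ A' | ... | α_m A' | ε

A → * becomes A → * A'
A → A A , becomes A' → A , A'
Add A' → ε

Resulting grammar:
A → * A'
A' → A , A'
A' → ε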